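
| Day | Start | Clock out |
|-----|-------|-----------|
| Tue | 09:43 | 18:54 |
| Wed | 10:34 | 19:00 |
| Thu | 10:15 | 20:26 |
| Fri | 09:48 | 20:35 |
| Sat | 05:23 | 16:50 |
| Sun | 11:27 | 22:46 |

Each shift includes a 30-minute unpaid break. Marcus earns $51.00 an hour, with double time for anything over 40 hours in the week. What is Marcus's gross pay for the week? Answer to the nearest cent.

$3911.70

Tue: 09:43–18:54 = 9 h 11 min; less 30 min break → 8 h 41 min
Wed: 10:34–19:00 = 8 h 26 min; less 30 min break → 7 h 56 min
Thu: 10:15–20:26 = 10 h 11 min; less 30 min break → 9 h 41 min
Fri: 09:48–20:35 = 10 h 47 min; less 30 min break → 10 h 17 min
Sat: 05:23–16:50 = 11 h 27 min; less 30 min break → 10 h 57 min
Sun: 11:27–22:46 = 11 h 19 min; less 30 min break → 10 h 49 min
Total worked: 58 h 21 min = 3501 min.
Regular 40 h 0 min = 2400 min at $51.00/h; overtime 18 h 21 min = 1101 min at $102.00/h.
Pay = (2400 × $51.00 + 1101 × $102.00) ÷ 60 = $3911.70.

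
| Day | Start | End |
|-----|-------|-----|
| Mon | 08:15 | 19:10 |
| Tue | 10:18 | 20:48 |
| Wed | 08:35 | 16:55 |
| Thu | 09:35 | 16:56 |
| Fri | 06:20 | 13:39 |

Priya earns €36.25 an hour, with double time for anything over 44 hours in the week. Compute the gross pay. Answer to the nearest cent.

Mon: 08:15–19:10 = 10 h 55 min
Tue: 10:18–20:48 = 10 h 30 min
Wed: 08:35–16:55 = 8 h 20 min
Thu: 09:35–16:56 = 7 h 21 min
Fri: 06:20–13:39 = 7 h 19 min
Total worked: 44 h 25 min = 2665 min.
Regular 44 h 0 min = 2640 min at €36.25/h; overtime 0 h 25 min = 25 min at €72.50/h.
Pay = (2640 × €36.25 + 25 × €72.50) ÷ 60 = €1625.21.

€1625.21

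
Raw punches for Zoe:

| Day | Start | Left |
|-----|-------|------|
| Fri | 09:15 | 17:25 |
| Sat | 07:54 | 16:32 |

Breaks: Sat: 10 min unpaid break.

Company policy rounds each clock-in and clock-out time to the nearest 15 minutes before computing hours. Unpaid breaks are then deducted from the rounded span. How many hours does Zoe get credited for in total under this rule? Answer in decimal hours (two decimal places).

Fri: in 09:15→09:15, out 17:25→17:30; 8 h 15 min
Sat: in 07:54→08:00, out 16:32→16:30; 8 h 30 min − 10 min = 8 h 20 min
Total credited: 16 h 35 min.

16.58 hours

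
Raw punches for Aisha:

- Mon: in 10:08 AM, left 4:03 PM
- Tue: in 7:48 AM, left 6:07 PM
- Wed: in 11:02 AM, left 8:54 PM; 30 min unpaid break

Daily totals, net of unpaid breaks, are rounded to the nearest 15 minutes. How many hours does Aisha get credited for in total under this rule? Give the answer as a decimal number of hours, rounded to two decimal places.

25.50 hours

Mon: 10:08 AM–4:03 PM = 5 h 55 min → rounds to 6 h 0 min
Tue: 7:48 AM–6:07 PM = 10 h 19 min → rounds to 10 h 15 min
Wed: 11:02 AM–8:54 PM = 9 h 52 min − 30 min = 9 h 22 min → rounds to 9 h 15 min
Total credited: 25 h 30 min.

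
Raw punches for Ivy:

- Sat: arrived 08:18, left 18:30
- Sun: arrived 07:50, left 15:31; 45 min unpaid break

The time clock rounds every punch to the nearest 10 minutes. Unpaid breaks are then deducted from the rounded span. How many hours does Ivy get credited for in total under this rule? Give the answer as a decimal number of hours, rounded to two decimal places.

17.08 hours

Sat: in 08:18→08:20, out 18:30→18:30; 10 h 10 min
Sun: in 07:50→07:50, out 15:31→15:30; 7 h 40 min − 45 min = 6 h 55 min
Total credited: 17 h 5 min.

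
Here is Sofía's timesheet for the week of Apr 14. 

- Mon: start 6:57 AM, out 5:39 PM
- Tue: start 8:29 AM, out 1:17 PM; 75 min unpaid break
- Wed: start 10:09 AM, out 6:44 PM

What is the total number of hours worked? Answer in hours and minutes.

22 h 50 min

Mon: 6:57 AM–5:39 PM = 10 h 42 min
Tue: 8:29 AM–1:17 PM = 4 h 48 min; less 75 min break → 3 h 33 min
Wed: 10:09 AM–6:44 PM = 8 h 35 min
Total: 10 h 42 min + 3 h 33 min + 8 h 35 min = 22 h 50 min.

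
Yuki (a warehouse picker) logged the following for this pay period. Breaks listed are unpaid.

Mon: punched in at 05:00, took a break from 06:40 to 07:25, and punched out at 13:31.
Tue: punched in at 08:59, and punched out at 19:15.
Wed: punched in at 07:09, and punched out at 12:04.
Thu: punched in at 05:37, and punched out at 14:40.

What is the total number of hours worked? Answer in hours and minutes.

Mon: 05:00–13:31 = 8 h 31 min; less 45 min break → 7 h 46 min
Tue: 08:59–19:15 = 10 h 16 min
Wed: 07:09–12:04 = 4 h 55 min
Thu: 05:37–14:40 = 9 h 3 min
Total: 7 h 46 min + 10 h 16 min + 4 h 55 min + 9 h 3 min = 32 h 0 min.

32 h 0 min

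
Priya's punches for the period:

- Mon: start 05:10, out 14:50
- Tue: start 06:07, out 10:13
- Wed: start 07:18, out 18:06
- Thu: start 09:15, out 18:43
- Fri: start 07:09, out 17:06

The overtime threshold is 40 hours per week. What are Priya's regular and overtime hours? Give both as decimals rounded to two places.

Regular 40.00 hours, overtime 3.98 hours

Mon: 05:10–14:50 = 9 h 40 min
Tue: 06:07–10:13 = 4 h 6 min
Wed: 07:18–18:06 = 10 h 48 min
Thu: 09:15–18:43 = 9 h 28 min
Fri: 07:09–17:06 = 9 h 57 min
Total worked: 43 h 59 min = 43.98 h.
Threshold 40 h → overtime 3 h 59 min, regular 40 h 0 min.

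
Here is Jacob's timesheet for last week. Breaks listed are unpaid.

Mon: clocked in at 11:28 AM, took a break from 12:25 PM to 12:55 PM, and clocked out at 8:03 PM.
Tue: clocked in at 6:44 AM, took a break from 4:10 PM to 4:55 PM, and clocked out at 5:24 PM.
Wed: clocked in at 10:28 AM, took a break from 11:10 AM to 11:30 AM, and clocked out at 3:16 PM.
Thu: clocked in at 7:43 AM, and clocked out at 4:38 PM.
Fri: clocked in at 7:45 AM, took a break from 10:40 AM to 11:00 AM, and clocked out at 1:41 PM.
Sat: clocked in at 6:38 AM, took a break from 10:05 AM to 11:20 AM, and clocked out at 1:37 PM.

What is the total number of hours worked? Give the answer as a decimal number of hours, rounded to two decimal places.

42.72 hours

Mon: 11:28 AM–8:03 PM = 8 h 35 min; less 30 min break → 8 h 5 min
Tue: 6:44 AM–5:24 PM = 10 h 40 min; less 45 min break → 9 h 55 min
Wed: 10:28 AM–3:16 PM = 4 h 48 min; less 20 min break → 4 h 28 min
Thu: 7:43 AM–4:38 PM = 8 h 55 min
Fri: 7:45 AM–1:41 PM = 5 h 56 min; less 20 min break → 5 h 36 min
Sat: 6:38 AM–1:37 PM = 6 h 59 min; less 75 min break → 5 h 44 min
Total: 8 h 5 min + 9 h 55 min + 4 h 28 min + 8 h 55 min + 5 h 36 min + 5 h 44 min = 42 h 43 min.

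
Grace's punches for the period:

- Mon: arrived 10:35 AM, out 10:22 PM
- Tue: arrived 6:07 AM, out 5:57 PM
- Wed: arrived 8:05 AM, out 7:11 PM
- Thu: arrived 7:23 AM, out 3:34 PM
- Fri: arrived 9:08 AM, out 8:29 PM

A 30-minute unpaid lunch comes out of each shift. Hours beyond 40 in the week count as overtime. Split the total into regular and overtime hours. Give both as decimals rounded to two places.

Mon: 10:35 AM–10:22 PM = 11 h 47 min; less 30 min break → 11 h 17 min
Tue: 6:07 AM–5:57 PM = 11 h 50 min; less 30 min break → 11 h 20 min
Wed: 8:05 AM–7:11 PM = 11 h 6 min; less 30 min break → 10 h 36 min
Thu: 7:23 AM–3:34 PM = 8 h 11 min; less 30 min break → 7 h 41 min
Fri: 9:08 AM–8:29 PM = 11 h 21 min; less 30 min break → 10 h 51 min
Total worked: 51 h 45 min = 51.75 h.
Threshold 40 h → overtime 11 h 45 min, regular 40 h 0 min.

Regular 40.00 hours, overtime 11.75 hours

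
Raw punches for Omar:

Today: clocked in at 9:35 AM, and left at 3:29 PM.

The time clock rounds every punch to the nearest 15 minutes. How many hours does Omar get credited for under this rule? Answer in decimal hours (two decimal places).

Today: in 9:35 AM→9:30 AM, out 3:29 PM→3:30 PM; 6 h 0 min

6.00 hours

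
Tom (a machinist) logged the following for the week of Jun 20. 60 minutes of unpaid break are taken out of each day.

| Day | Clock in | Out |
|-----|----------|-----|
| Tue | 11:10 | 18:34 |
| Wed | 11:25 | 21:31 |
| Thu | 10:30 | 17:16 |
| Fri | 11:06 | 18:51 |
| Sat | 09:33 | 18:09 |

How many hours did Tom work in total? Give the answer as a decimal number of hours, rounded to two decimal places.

Tue: 11:10–18:34 = 7 h 24 min; less 60 min break → 6 h 24 min
Wed: 11:25–21:31 = 10 h 6 min; less 60 min break → 9 h 6 min
Thu: 10:30–17:16 = 6 h 46 min; less 60 min break → 5 h 46 min
Fri: 11:06–18:51 = 7 h 45 min; less 60 min break → 6 h 45 min
Sat: 09:33–18:09 = 8 h 36 min; less 60 min break → 7 h 36 min
Total: 6 h 24 min + 9 h 6 min + 5 h 46 min + 6 h 45 min + 7 h 36 min = 35 h 37 min.

35.62 hours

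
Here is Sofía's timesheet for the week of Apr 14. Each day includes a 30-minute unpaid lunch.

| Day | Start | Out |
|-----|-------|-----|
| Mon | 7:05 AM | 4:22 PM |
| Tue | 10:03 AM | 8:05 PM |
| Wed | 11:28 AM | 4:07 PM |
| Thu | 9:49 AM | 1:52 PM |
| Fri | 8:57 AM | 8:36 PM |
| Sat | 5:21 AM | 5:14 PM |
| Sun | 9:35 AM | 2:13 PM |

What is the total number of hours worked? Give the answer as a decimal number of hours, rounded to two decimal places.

52.68 hours

Mon: 7:05 AM–4:22 PM = 9 h 17 min; less 30 min break → 8 h 47 min
Tue: 10:03 AM–8:05 PM = 10 h 2 min; less 30 min break → 9 h 32 min
Wed: 11:28 AM–4:07 PM = 4 h 39 min; less 30 min break → 4 h 9 min
Thu: 9:49 AM–1:52 PM = 4 h 3 min; less 30 min break → 3 h 33 min
Fri: 8:57 AM–8:36 PM = 11 h 39 min; less 30 min break → 11 h 9 min
Sat: 5:21 AM–5:14 PM = 11 h 53 min; less 30 min break → 11 h 23 min
Sun: 9:35 AM–2:13 PM = 4 h 38 min; less 30 min break → 4 h 8 min
Total: 8 h 47 min + 9 h 32 min + 4 h 9 min + 3 h 33 min + 11 h 9 min + 11 h 23 min + 4 h 8 min = 52 h 41 min.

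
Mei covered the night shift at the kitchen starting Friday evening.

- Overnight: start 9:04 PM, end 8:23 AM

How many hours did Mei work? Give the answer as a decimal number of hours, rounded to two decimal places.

Overnight: 9:04 PM → midnight = 2 h 56 min; midnight → 8:23 AM = 8 h 23 min; span 11 h 19 min

11.32 hours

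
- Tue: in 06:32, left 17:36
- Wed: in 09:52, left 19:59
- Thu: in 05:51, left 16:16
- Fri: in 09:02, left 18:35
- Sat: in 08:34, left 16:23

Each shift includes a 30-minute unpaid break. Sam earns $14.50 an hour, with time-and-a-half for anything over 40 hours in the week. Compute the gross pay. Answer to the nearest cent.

Tue: 06:32–17:36 = 11 h 4 min; less 30 min break → 10 h 34 min
Wed: 09:52–19:59 = 10 h 7 min; less 30 min break → 9 h 37 min
Thu: 05:51–16:16 = 10 h 25 min; less 30 min break → 9 h 55 min
Fri: 09:02–18:35 = 9 h 33 min; less 30 min break → 9 h 3 min
Sat: 08:34–16:23 = 7 h 49 min; less 30 min break → 7 h 19 min
Total worked: 46 h 28 min = 2788 min.
Regular 40 h 0 min = 2400 min at $14.50/h; overtime 6 h 28 min = 388 min at $21.75/h.
Pay = (2400 × $14.50 + 388 × $21.75) ÷ 60 = $720.65.

$720.65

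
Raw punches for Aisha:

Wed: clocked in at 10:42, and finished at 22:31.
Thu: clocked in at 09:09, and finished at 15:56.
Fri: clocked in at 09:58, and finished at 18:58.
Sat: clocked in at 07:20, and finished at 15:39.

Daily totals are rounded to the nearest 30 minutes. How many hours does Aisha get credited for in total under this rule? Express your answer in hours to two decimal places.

36.50 hours

Wed: 10:42–22:31 = 11 h 49 min → rounds to 12 h 0 min
Thu: 09:09–15:56 = 6 h 47 min → rounds to 7 h 0 min
Fri: 09:58–18:58 = 9 h 0 min → rounds to 9 h 0 min
Sat: 07:20–15:39 = 8 h 19 min → rounds to 8 h 30 min
Total credited: 36 h 30 min.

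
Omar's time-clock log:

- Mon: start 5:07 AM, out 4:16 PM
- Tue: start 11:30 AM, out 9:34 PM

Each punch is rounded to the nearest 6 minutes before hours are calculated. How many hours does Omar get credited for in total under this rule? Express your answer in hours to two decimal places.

Mon: in 5:07 AM→5:06 AM, out 4:16 PM→4:18 PM; 11 h 12 min
Tue: in 11:30 AM→11:30 AM, out 9:34 PM→9:36 PM; 10 h 6 min
Total credited: 21 h 18 min.

21.30 hours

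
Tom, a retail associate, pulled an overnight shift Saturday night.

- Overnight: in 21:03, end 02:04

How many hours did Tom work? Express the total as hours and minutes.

5 h 1 min

Overnight: 21:03 → midnight = 2 h 57 min; midnight → 02:04 = 2 h 4 min; span 5 h 1 min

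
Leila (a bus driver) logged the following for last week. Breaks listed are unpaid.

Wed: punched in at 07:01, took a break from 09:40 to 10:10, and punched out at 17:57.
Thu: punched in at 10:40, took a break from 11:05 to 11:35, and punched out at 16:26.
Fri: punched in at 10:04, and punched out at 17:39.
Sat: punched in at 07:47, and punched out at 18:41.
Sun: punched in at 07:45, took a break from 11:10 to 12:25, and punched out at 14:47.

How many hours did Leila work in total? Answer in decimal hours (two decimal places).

Wed: 07:01–17:57 = 10 h 56 min; less 30 min break → 10 h 26 min
Thu: 10:40–16:26 = 5 h 46 min; less 30 min break → 5 h 16 min
Fri: 10:04–17:39 = 7 h 35 min
Sat: 07:47–18:41 = 10 h 54 min
Sun: 07:45–14:47 = 7 h 2 min; less 75 min break → 5 h 47 min
Total: 10 h 26 min + 5 h 16 min + 7 h 35 min + 10 h 54 min + 5 h 47 min = 39 h 58 min.

39.97 hours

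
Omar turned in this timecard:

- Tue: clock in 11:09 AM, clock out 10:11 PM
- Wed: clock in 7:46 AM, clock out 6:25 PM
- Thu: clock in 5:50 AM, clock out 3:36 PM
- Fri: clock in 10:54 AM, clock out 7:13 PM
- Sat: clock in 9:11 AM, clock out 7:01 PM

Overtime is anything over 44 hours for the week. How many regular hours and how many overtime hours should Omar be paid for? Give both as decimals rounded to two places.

Tue: 11:09 AM–10:11 PM = 11 h 2 min
Wed: 7:46 AM–6:25 PM = 10 h 39 min
Thu: 5:50 AM–3:36 PM = 9 h 46 min
Fri: 10:54 AM–7:13 PM = 8 h 19 min
Sat: 9:11 AM–7:01 PM = 9 h 50 min
Total worked: 49 h 36 min = 49.60 h.
Threshold 44 h → overtime 5 h 36 min, regular 44 h 0 min.

Regular 44.00 hours, overtime 5.60 hours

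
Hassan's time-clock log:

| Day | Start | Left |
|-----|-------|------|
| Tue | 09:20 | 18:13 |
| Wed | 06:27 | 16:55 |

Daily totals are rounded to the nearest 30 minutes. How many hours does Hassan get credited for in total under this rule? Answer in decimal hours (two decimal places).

19.50 hours

Tue: 09:20–18:13 = 8 h 53 min → rounds to 9 h 0 min
Wed: 06:27–16:55 = 10 h 28 min → rounds to 10 h 30 min
Total credited: 19 h 30 min.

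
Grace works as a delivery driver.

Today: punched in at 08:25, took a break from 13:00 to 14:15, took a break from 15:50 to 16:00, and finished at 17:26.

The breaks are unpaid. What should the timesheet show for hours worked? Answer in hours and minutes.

Today: 08:25–17:26 = 9 h 1 min; less 85 min break → 7 h 36 min

7 h 36 min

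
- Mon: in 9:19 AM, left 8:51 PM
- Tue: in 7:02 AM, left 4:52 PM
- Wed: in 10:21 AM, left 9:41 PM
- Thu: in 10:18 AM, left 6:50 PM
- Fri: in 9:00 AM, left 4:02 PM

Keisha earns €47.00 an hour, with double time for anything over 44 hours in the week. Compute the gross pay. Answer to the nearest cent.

Mon: 9:19 AM–8:51 PM = 11 h 32 min
Tue: 7:02 AM–4:52 PM = 9 h 50 min
Wed: 10:21 AM–9:41 PM = 11 h 20 min
Thu: 10:18 AM–6:50 PM = 8 h 32 min
Fri: 9:00 AM–4:02 PM = 7 h 2 min
Total worked: 48 h 16 min = 2896 min.
Regular 44 h 0 min = 2640 min at €47.00/h; overtime 4 h 16 min = 256 min at €94.00/h.
Pay = (2640 × €47.00 + 256 × €94.00) ÷ 60 = €2469.07.

€2469.07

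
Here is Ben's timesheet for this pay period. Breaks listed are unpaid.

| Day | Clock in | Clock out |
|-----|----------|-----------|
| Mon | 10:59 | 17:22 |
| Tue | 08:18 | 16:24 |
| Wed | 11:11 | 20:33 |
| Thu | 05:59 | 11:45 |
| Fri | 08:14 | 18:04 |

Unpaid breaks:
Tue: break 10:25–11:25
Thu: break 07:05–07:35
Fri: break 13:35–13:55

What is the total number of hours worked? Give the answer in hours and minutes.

Mon: 10:59–17:22 = 6 h 23 min
Tue: 08:18–16:24 = 8 h 6 min; less 60 min break → 7 h 6 min
Wed: 11:11–20:33 = 9 h 22 min
Thu: 05:59–11:45 = 5 h 46 min; less 30 min break → 5 h 16 min
Fri: 08:14–18:04 = 9 h 50 min; less 20 min break → 9 h 30 min
Total: 6 h 23 min + 7 h 6 min + 9 h 22 min + 5 h 16 min + 9 h 30 min = 37 h 37 min.

37 h 37 min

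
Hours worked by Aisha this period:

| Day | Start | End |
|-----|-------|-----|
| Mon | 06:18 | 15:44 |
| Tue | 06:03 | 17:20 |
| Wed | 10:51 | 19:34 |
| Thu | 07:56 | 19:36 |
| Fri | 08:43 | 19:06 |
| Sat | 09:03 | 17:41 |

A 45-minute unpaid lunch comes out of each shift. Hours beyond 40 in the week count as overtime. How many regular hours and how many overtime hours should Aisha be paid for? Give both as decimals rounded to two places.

Mon: 06:18–15:44 = 9 h 26 min; less 45 min break → 8 h 41 min
Tue: 06:03–17:20 = 11 h 17 min; less 45 min break → 10 h 32 min
Wed: 10:51–19:34 = 8 h 43 min; less 45 min break → 7 h 58 min
Thu: 07:56–19:36 = 11 h 40 min; less 45 min break → 10 h 55 min
Fri: 08:43–19:06 = 10 h 23 min; less 45 min break → 9 h 38 min
Sat: 09:03–17:41 = 8 h 38 min; less 45 min break → 7 h 53 min
Total worked: 55 h 37 min = 55.62 h.
Threshold 40 h → overtime 15 h 37 min, regular 40 h 0 min.

Regular 40.00 hours, overtime 15.62 hours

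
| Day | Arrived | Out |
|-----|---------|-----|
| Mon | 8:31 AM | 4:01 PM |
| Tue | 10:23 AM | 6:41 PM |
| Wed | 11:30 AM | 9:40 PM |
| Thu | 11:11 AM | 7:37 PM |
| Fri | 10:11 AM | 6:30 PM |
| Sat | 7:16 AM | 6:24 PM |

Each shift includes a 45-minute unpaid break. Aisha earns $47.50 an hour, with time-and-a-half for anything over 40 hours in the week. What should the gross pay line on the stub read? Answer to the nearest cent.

$2566.19

Mon: 8:31 AM–4:01 PM = 7 h 30 min; less 45 min break → 6 h 45 min
Tue: 10:23 AM–6:41 PM = 8 h 18 min; less 45 min break → 7 h 33 min
Wed: 11:30 AM–9:40 PM = 10 h 10 min; less 45 min break → 9 h 25 min
Thu: 11:11 AM–7:37 PM = 8 h 26 min; less 45 min break → 7 h 41 min
Fri: 10:11 AM–6:30 PM = 8 h 19 min; less 45 min break → 7 h 34 min
Sat: 7:16 AM–6:24 PM = 11 h 8 min; less 45 min break → 10 h 23 min
Total worked: 49 h 21 min = 2961 min.
Regular 40 h 0 min = 2400 min at $47.50/h; overtime 9 h 21 min = 561 min at $71.25/h.
Pay = (2400 × $47.50 + 561 × $71.25) ÷ 60 = $2566.19.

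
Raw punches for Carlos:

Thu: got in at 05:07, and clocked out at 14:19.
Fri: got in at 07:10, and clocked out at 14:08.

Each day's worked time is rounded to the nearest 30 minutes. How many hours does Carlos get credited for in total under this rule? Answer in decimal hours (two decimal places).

Thu: 05:07–14:19 = 9 h 12 min → rounds to 9 h 0 min
Fri: 07:10–14:08 = 6 h 58 min → rounds to 7 h 0 min
Total credited: 16 h 0 min.

16.00 hours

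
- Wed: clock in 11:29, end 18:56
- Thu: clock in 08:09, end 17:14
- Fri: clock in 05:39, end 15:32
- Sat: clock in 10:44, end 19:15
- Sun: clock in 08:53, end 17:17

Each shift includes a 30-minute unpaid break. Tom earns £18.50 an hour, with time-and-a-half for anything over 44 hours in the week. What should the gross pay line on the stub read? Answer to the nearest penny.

Wed: 11:29–18:56 = 7 h 27 min; less 30 min break → 6 h 57 min
Thu: 08:09–17:14 = 9 h 5 min; less 30 min break → 8 h 35 min
Fri: 05:39–15:32 = 9 h 53 min; less 30 min break → 9 h 23 min
Sat: 10:44–19:15 = 8 h 31 min; less 30 min break → 8 h 1 min
Sun: 08:53–17:17 = 8 h 24 min; less 30 min break → 7 h 54 min
Total worked: 40 h 50 min = 2450 min.
Regular 40 h 50 min = 2450 min at £18.50/h; overtime 0 h 0 min = 0 min at £27.75/h.
Pay = (2450 × £18.50 + 0 × £27.75) ÷ 60 = £755.42.

£755.42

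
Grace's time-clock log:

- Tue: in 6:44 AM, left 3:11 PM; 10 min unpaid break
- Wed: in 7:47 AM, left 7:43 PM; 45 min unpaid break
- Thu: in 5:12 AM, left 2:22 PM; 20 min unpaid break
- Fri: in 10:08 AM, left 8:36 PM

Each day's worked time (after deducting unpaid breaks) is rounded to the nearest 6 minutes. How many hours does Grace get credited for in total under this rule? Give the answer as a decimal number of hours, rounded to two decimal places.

38.80 hours

Tue: 6:44 AM–3:11 PM = 8 h 27 min − 10 min = 8 h 17 min → rounds to 8 h 18 min
Wed: 7:47 AM–7:43 PM = 11 h 56 min − 45 min = 11 h 11 min → rounds to 11 h 12 min
Thu: 5:12 AM–2:22 PM = 9 h 10 min − 20 min = 8 h 50 min → rounds to 8 h 48 min
Fri: 10:08 AM–8:36 PM = 10 h 28 min → rounds to 10 h 30 min
Total credited: 38 h 48 min.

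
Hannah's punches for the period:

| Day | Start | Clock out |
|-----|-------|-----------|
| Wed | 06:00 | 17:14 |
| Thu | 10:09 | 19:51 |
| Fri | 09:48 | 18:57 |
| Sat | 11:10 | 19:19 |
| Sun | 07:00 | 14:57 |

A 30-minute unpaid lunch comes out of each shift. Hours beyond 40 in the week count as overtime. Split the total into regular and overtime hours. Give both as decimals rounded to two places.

Regular 40.00 hours, overtime 3.68 hours

Wed: 06:00–17:14 = 11 h 14 min; less 30 min break → 10 h 44 min
Thu: 10:09–19:51 = 9 h 42 min; less 30 min break → 9 h 12 min
Fri: 09:48–18:57 = 9 h 9 min; less 30 min break → 8 h 39 min
Sat: 11:10–19:19 = 8 h 9 min; less 30 min break → 7 h 39 min
Sun: 07:00–14:57 = 7 h 57 min; less 30 min break → 7 h 27 min
Total worked: 43 h 41 min = 43.68 h.
Threshold 40 h → overtime 3 h 41 min, regular 40 h 0 min.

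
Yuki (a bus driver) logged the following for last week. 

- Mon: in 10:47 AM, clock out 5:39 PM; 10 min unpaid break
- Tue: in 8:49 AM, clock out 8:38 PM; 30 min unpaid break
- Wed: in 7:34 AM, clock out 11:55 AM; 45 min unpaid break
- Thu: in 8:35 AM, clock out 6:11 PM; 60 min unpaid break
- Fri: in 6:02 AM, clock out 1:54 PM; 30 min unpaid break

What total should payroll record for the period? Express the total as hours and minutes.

37 h 35 min

Mon: 10:47 AM–5:39 PM = 6 h 52 min; less 10 min break → 6 h 42 min
Tue: 8:49 AM–8:38 PM = 11 h 49 min; less 30 min break → 11 h 19 min
Wed: 7:34 AM–11:55 AM = 4 h 21 min; less 45 min break → 3 h 36 min
Thu: 8:35 AM–6:11 PM = 9 h 36 min; less 60 min break → 8 h 36 min
Fri: 6:02 AM–1:54 PM = 7 h 52 min; less 30 min break → 7 h 22 min
Total: 6 h 42 min + 11 h 19 min + 3 h 36 min + 8 h 36 min + 7 h 22 min = 37 h 35 min.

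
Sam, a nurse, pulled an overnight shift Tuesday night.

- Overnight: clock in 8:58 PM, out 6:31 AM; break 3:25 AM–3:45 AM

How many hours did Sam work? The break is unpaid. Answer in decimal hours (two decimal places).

9.22 hours

Overnight: 8:58 PM → midnight = 3 h 2 min; midnight → 6:31 AM = 6 h 31 min; span 9 h 33 min; less 20 min break → 9 h 13 min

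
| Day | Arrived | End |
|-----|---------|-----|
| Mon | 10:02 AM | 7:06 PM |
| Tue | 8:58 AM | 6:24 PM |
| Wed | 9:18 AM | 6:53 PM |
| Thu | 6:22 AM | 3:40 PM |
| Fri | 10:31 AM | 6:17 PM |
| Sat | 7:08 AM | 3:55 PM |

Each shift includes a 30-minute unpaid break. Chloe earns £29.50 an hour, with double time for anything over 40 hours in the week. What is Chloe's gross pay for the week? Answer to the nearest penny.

Mon: 10:02 AM–7:06 PM = 9 h 4 min; less 30 min break → 8 h 34 min
Tue: 8:58 AM–6:24 PM = 9 h 26 min; less 30 min break → 8 h 56 min
Wed: 9:18 AM–6:53 PM = 9 h 35 min; less 30 min break → 9 h 5 min
Thu: 6:22 AM–3:40 PM = 9 h 18 min; less 30 min break → 8 h 48 min
Fri: 10:31 AM–6:17 PM = 7 h 46 min; less 30 min break → 7 h 16 min
Sat: 7:08 AM–3:55 PM = 8 h 47 min; less 30 min break → 8 h 17 min
Total worked: 50 h 56 min = 3056 min.
Regular 40 h 0 min = 2400 min at £29.50/h; overtime 10 h 56 min = 656 min at £59.00/h.
Pay = (2400 × £29.50 + 656 × £59.00) ÷ 60 = £1825.07.

£1825.07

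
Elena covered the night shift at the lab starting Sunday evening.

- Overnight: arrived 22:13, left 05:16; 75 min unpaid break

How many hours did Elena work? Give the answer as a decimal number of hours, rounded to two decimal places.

Overnight: 22:13 → midnight = 1 h 47 min; midnight → 05:16 = 5 h 16 min; span 7 h 3 min; less 75 min break → 5 h 48 min

5.80 hours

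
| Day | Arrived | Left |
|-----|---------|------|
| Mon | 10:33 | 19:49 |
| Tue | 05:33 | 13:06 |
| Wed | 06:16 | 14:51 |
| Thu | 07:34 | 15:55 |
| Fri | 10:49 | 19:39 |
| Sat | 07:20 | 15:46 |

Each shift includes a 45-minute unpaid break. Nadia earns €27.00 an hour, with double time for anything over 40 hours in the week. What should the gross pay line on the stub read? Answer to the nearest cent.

Mon: 10:33–19:49 = 9 h 16 min; less 45 min break → 8 h 31 min
Tue: 05:33–13:06 = 7 h 33 min; less 45 min break → 6 h 48 min
Wed: 06:16–14:51 = 8 h 35 min; less 45 min break → 7 h 50 min
Thu: 07:34–15:55 = 8 h 21 min; less 45 min break → 7 h 36 min
Fri: 10:49–19:39 = 8 h 50 min; less 45 min break → 8 h 5 min
Sat: 07:20–15:46 = 8 h 26 min; less 45 min break → 7 h 41 min
Total worked: 46 h 31 min = 2791 min.
Regular 40 h 0 min = 2400 min at €27.00/h; overtime 6 h 31 min = 391 min at €54.00/h.
Pay = (2400 × €27.00 + 391 × €54.00) ÷ 60 = €1431.90.

€1431.90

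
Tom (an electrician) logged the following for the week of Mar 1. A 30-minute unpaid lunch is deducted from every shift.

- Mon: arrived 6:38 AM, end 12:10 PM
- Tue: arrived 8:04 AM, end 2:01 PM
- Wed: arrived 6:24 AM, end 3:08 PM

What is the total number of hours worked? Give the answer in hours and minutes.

18 h 43 min

Mon: 6:38 AM–12:10 PM = 5 h 32 min; less 30 min break → 5 h 2 min
Tue: 8:04 AM–2:01 PM = 5 h 57 min; less 30 min break → 5 h 27 min
Wed: 6:24 AM–3:08 PM = 8 h 44 min; less 30 min break → 8 h 14 min
Total: 5 h 2 min + 5 h 27 min + 8 h 14 min = 18 h 43 min.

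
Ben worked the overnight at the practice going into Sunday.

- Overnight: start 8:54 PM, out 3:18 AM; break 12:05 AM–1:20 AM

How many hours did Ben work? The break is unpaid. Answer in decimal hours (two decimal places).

5.15 hours

Overnight: 8:54 PM → midnight = 3 h 6 min; midnight → 3:18 AM = 3 h 18 min; span 6 h 24 min; less 75 min break → 5 h 9 min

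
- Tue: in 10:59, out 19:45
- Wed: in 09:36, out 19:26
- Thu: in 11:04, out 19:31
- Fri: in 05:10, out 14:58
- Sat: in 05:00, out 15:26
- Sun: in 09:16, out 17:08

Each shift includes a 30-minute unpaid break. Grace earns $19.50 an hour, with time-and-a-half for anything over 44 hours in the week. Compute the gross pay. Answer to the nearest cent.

Tue: 10:59–19:45 = 8 h 46 min; less 30 min break → 8 h 16 min
Wed: 09:36–19:26 = 9 h 50 min; less 30 min break → 9 h 20 min
Thu: 11:04–19:31 = 8 h 27 min; less 30 min break → 7 h 57 min
Fri: 05:10–14:58 = 9 h 48 min; less 30 min break → 9 h 18 min
Sat: 05:00–15:26 = 10 h 26 min; less 30 min break → 9 h 56 min
Sun: 09:16–17:08 = 7 h 52 min; less 30 min break → 7 h 22 min
Total worked: 52 h 9 min = 3129 min.
Regular 44 h 0 min = 2640 min at $19.50/h; overtime 8 h 9 min = 489 min at $29.25/h.
Pay = (2640 × $19.50 + 489 × $29.25) ÷ 60 = $1096.39.

$1096.39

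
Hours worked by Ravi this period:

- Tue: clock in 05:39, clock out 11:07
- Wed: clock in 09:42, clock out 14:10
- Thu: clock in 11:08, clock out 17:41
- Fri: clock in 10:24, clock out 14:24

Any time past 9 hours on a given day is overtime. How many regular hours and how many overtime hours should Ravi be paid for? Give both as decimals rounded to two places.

Regular 20.48 hours, overtime 0.00 hours

Tue: 05:39–11:07 = 5 h 28 min
Wed: 09:42–14:10 = 4 h 28 min
Thu: 11:08–17:41 = 6 h 33 min
Fri: 10:24–14:24 = 4 h 0 min
Tue reg 5 h 28 min / OT 0 h 0 min; Wed reg 4 h 28 min / OT 0 h 0 min; Thu reg 6 h 33 min / OT 0 h 0 min; Fri reg 4 h 0 min / OT 0 h 0 min.
Totals: regular 20 h 29 min, overtime 0 h 0 min.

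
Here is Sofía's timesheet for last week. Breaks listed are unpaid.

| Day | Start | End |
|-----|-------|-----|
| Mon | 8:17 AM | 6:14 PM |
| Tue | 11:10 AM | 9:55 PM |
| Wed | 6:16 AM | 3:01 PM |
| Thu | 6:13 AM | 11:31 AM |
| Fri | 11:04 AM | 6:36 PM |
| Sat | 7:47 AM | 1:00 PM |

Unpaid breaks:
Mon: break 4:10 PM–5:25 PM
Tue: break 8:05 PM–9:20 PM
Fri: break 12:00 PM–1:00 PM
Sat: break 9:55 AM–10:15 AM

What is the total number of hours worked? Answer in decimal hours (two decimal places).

43.67 hours

Mon: 8:17 AM–6:14 PM = 9 h 57 min; less 75 min break → 8 h 42 min
Tue: 11:10 AM–9:55 PM = 10 h 45 min; less 75 min break → 9 h 30 min
Wed: 6:16 AM–3:01 PM = 8 h 45 min
Thu: 6:13 AM–11:31 AM = 5 h 18 min
Fri: 11:04 AM–6:36 PM = 7 h 32 min; less 60 min break → 6 h 32 min
Sat: 7:47 AM–1:00 PM = 5 h 13 min; less 20 min break → 4 h 53 min
Total: 8 h 42 min + 9 h 30 min + 8 h 45 min + 5 h 18 min + 6 h 32 min + 4 h 53 min = 43 h 40 min.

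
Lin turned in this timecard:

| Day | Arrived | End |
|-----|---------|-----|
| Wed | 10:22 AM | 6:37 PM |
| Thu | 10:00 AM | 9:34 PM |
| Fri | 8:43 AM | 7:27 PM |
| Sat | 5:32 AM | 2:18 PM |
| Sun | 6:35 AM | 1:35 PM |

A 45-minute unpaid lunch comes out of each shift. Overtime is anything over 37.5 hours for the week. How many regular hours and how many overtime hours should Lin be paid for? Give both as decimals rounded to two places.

Wed: 10:22 AM–6:37 PM = 8 h 15 min; less 45 min break → 7 h 30 min
Thu: 10:00 AM–9:34 PM = 11 h 34 min; less 45 min break → 10 h 49 min
Fri: 8:43 AM–7:27 PM = 10 h 44 min; less 45 min break → 9 h 59 min
Sat: 5:32 AM–2:18 PM = 8 h 46 min; less 45 min break → 8 h 1 min
Sun: 6:35 AM–1:35 PM = 7 h 0 min; less 45 min break → 6 h 15 min
Total worked: 42 h 34 min = 42.57 h.
Threshold 37.5 h → overtime 5 h 4 min, regular 37 h 30 min.

Regular 37.50 hours, overtime 5.07 hours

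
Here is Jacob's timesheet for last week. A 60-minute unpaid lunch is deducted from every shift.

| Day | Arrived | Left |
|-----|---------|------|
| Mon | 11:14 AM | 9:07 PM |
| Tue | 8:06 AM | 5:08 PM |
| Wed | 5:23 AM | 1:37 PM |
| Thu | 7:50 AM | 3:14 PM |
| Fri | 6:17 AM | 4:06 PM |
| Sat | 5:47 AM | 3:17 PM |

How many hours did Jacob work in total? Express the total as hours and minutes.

Mon: 11:14 AM–9:07 PM = 9 h 53 min; less 60 min break → 8 h 53 min
Tue: 8:06 AM–5:08 PM = 9 h 2 min; less 60 min break → 8 h 2 min
Wed: 5:23 AM–1:37 PM = 8 h 14 min; less 60 min break → 7 h 14 min
Thu: 7:50 AM–3:14 PM = 7 h 24 min; less 60 min break → 6 h 24 min
Fri: 6:17 AM–4:06 PM = 9 h 49 min; less 60 min break → 8 h 49 min
Sat: 5:47 AM–3:17 PM = 9 h 30 min; less 60 min break → 8 h 30 min
Total: 8 h 53 min + 8 h 2 min + 7 h 14 min + 6 h 24 min + 8 h 49 min + 8 h 30 min = 47 h 52 min.

47 h 52 min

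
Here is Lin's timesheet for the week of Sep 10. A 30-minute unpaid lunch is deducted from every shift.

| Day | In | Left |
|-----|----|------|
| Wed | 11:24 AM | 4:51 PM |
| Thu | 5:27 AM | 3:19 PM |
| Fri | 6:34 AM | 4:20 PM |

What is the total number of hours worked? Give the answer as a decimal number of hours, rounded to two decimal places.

23.58 hours

Wed: 11:24 AM–4:51 PM = 5 h 27 min; less 30 min break → 4 h 57 min
Thu: 5:27 AM–3:19 PM = 9 h 52 min; less 30 min break → 9 h 22 min
Fri: 6:34 AM–4:20 PM = 9 h 46 min; less 30 min break → 9 h 16 min
Total: 4 h 57 min + 9 h 22 min + 9 h 16 min = 23 h 35 min.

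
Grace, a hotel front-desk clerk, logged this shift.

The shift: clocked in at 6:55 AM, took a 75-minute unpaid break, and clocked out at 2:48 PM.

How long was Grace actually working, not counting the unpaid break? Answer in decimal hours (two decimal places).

The shift: 6:55 AM–2:48 PM = 7 h 53 min; less 75 min break → 6 h 38 min

6.63 hours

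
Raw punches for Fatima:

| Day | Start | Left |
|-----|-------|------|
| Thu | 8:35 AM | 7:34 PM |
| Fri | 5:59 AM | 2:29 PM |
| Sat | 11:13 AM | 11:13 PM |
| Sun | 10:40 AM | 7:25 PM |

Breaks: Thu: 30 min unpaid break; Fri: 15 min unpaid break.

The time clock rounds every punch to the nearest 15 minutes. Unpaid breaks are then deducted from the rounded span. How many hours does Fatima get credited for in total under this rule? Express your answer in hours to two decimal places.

Thu: in 8:35 AM→8:30 AM, out 7:34 PM→7:30 PM; 11 h 0 min − 30 min = 10 h 30 min
Fri: in 5:59 AM→6:00 AM, out 2:29 PM→2:30 PM; 8 h 30 min − 15 min = 8 h 15 min
Sat: in 11:13 AM→11:15 AM, out 11:13 PM→11:15 PM; 12 h 0 min
Sun: in 10:40 AM→10:45 AM, out 7:25 PM→7:30 PM; 8 h 45 min
Total credited: 39 h 30 min.

39.50 hours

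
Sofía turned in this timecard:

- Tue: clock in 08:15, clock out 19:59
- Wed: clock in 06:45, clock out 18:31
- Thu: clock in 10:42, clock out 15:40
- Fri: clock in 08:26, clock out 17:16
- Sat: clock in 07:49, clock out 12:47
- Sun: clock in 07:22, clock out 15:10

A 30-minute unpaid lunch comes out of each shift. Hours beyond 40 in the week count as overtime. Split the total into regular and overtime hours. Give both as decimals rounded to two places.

Tue: 08:15–19:59 = 11 h 44 min; less 30 min break → 11 h 14 min
Wed: 06:45–18:31 = 11 h 46 min; less 30 min break → 11 h 16 min
Thu: 10:42–15:40 = 4 h 58 min; less 30 min break → 4 h 28 min
Fri: 08:26–17:16 = 8 h 50 min; less 30 min break → 8 h 20 min
Sat: 07:49–12:47 = 4 h 58 min; less 30 min break → 4 h 28 min
Sun: 07:22–15:10 = 7 h 48 min; less 30 min break → 7 h 18 min
Total worked: 47 h 4 min = 47.07 h.
Threshold 40 h → overtime 7 h 4 min, regular 40 h 0 min.

Regular 40.00 hours, overtime 7.07 hours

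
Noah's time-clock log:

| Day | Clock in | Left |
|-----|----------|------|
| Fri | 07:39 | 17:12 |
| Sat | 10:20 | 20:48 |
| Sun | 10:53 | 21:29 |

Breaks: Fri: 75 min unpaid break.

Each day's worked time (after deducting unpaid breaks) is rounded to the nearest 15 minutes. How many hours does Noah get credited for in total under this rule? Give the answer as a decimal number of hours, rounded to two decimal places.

Fri: 07:39–17:12 = 9 h 33 min − 75 min = 8 h 18 min → rounds to 8 h 15 min
Sat: 10:20–20:48 = 10 h 28 min → rounds to 10 h 30 min
Sun: 10:53–21:29 = 10 h 36 min → rounds to 10 h 30 min
Total credited: 29 h 15 min.

29.25 hours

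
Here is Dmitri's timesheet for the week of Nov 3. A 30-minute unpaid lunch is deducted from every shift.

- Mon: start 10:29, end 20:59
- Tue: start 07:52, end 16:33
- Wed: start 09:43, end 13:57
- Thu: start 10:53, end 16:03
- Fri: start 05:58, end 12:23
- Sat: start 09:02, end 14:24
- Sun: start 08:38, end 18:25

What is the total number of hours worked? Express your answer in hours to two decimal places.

46.65 hours

Mon: 10:29–20:59 = 10 h 30 min; less 30 min break → 10 h 0 min
Tue: 07:52–16:33 = 8 h 41 min; less 30 min break → 8 h 11 min
Wed: 09:43–13:57 = 4 h 14 min; less 30 min break → 3 h 44 min
Thu: 10:53–16:03 = 5 h 10 min; less 30 min break → 4 h 40 min
Fri: 05:58–12:23 = 6 h 25 min; less 30 min break → 5 h 55 min
Sat: 09:02–14:24 = 5 h 22 min; less 30 min break → 4 h 52 min
Sun: 08:38–18:25 = 9 h 47 min; less 30 min break → 9 h 17 min
Total: 10 h 0 min + 8 h 11 min + 3 h 44 min + 4 h 40 min + 5 h 55 min + 4 h 52 min + 9 h 17 min = 46 h 39 min.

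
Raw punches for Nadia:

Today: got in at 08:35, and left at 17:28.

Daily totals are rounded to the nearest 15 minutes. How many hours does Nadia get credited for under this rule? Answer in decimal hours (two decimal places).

Today: 08:35–17:28 = 8 h 53 min → rounds to 9 h 0 min

9.00 hours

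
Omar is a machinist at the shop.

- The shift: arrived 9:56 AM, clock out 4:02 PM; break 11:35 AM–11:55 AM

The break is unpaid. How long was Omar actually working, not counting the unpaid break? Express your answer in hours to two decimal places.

The shift: 9:56 AM–4:02 PM = 6 h 6 min; less 20 min break → 5 h 46 min

5.77 hours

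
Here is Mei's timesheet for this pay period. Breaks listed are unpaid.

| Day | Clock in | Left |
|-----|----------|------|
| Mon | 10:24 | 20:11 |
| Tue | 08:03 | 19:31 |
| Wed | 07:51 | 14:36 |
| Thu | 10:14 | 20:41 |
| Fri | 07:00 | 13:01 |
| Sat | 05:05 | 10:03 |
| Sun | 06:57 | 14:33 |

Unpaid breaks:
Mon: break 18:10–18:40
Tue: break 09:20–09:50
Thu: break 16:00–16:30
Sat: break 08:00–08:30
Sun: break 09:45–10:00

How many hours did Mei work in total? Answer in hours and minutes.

54 h 47 min

Mon: 10:24–20:11 = 9 h 47 min; less 30 min break → 9 h 17 min
Tue: 08:03–19:31 = 11 h 28 min; less 30 min break → 10 h 58 min
Wed: 07:51–14:36 = 6 h 45 min
Thu: 10:14–20:41 = 10 h 27 min; less 30 min break → 9 h 57 min
Fri: 07:00–13:01 = 6 h 1 min
Sat: 05:05–10:03 = 4 h 58 min; less 30 min break → 4 h 28 min
Sun: 06:57–14:33 = 7 h 36 min; less 15 min break → 7 h 21 min
Total: 9 h 17 min + 10 h 58 min + 6 h 45 min + 9 h 57 min + 6 h 1 min + 4 h 28 min + 7 h 21 min = 54 h 47 min.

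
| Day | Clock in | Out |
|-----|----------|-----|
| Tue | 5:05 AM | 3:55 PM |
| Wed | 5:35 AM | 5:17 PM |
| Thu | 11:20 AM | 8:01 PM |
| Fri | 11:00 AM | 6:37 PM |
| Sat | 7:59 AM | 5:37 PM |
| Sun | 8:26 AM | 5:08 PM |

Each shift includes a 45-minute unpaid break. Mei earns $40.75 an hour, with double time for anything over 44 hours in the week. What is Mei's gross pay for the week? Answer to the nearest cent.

$2499.33

Tue: 5:05 AM–3:55 PM = 10 h 50 min; less 45 min break → 10 h 5 min
Wed: 5:35 AM–5:17 PM = 11 h 42 min; less 45 min break → 10 h 57 min
Thu: 11:20 AM–8:01 PM = 8 h 41 min; less 45 min break → 7 h 56 min
Fri: 11:00 AM–6:37 PM = 7 h 37 min; less 45 min break → 6 h 52 min
Sat: 7:59 AM–5:37 PM = 9 h 38 min; less 45 min break → 8 h 53 min
Sun: 8:26 AM–5:08 PM = 8 h 42 min; less 45 min break → 7 h 57 min
Total worked: 52 h 40 min = 3160 min.
Regular 44 h 0 min = 2640 min at $40.75/h; overtime 8 h 40 min = 520 min at $81.50/h.
Pay = (2640 × $40.75 + 520 × $81.50) ÷ 60 = $2499.33.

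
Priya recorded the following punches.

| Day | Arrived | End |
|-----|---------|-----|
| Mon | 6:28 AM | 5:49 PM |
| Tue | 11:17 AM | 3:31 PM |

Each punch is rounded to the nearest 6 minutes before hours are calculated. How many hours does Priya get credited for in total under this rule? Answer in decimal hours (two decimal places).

Mon: in 6:28 AM→6:30 AM, out 5:49 PM→5:48 PM; 11 h 18 min
Tue: in 11:17 AM→11:18 AM, out 3:31 PM→3:30 PM; 4 h 12 min
Total credited: 15 h 30 min.

15.50 hours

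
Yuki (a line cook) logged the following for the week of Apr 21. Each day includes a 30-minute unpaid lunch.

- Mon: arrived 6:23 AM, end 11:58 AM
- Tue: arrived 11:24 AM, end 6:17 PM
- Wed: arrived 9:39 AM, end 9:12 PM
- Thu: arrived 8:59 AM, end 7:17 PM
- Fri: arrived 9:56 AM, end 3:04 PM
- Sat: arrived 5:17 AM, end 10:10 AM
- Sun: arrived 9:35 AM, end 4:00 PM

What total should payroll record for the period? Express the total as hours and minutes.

47 h 15 min

Mon: 6:23 AM–11:58 AM = 5 h 35 min; less 30 min break → 5 h 5 min
Tue: 11:24 AM–6:17 PM = 6 h 53 min; less 30 min break → 6 h 23 min
Wed: 9:39 AM–9:12 PM = 11 h 33 min; less 30 min break → 11 h 3 min
Thu: 8:59 AM–7:17 PM = 10 h 18 min; less 30 min break → 9 h 48 min
Fri: 9:56 AM–3:04 PM = 5 h 8 min; less 30 min break → 4 h 38 min
Sat: 5:17 AM–10:10 AM = 4 h 53 min; less 30 min break → 4 h 23 min
Sun: 9:35 AM–4:00 PM = 6 h 25 min; less 30 min break → 5 h 55 min
Total: 5 h 5 min + 6 h 23 min + 11 h 3 min + 9 h 48 min + 4 h 38 min + 4 h 23 min + 5 h 55 min = 47 h 15 min.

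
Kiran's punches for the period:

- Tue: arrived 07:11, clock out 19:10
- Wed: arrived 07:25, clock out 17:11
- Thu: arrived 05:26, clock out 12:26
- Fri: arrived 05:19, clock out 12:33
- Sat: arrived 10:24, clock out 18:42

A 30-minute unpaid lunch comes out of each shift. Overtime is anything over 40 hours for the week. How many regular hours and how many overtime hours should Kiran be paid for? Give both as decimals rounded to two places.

Regular 40.00 hours, overtime 1.78 hours

Tue: 07:11–19:10 = 11 h 59 min; less 30 min break → 11 h 29 min
Wed: 07:25–17:11 = 9 h 46 min; less 30 min break → 9 h 16 min
Thu: 05:26–12:26 = 7 h 0 min; less 30 min break → 6 h 30 min
Fri: 05:19–12:33 = 7 h 14 min; less 30 min break → 6 h 44 min
Sat: 10:24–18:42 = 8 h 18 min; less 30 min break → 7 h 48 min
Total worked: 41 h 47 min = 41.78 h.
Threshold 40 h → overtime 1 h 47 min, regular 40 h 0 min.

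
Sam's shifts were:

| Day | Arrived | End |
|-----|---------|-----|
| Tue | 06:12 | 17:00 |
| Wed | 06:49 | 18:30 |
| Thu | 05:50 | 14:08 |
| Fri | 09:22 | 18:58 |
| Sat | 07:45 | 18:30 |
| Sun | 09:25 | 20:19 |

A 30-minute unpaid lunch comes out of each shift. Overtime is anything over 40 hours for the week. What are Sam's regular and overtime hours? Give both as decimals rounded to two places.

Tue: 06:12–17:00 = 10 h 48 min; less 30 min break → 10 h 18 min
Wed: 06:49–18:30 = 11 h 41 min; less 30 min break → 11 h 11 min
Thu: 05:50–14:08 = 8 h 18 min; less 30 min break → 7 h 48 min
Fri: 09:22–18:58 = 9 h 36 min; less 30 min break → 9 h 6 min
Sat: 07:45–18:30 = 10 h 45 min; less 30 min break → 10 h 15 min
Sun: 09:25–20:19 = 10 h 54 min; less 30 min break → 10 h 24 min
Total worked: 59 h 2 min = 59.03 h.
Threshold 40 h → overtime 19 h 2 min, regular 40 h 0 min.

Regular 40.00 hours, overtime 19.03 hours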